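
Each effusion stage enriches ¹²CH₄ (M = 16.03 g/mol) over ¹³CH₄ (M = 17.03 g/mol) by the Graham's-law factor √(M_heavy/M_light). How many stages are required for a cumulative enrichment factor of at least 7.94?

69

Single-stage factor α = √(17.03/16.03), so ln α = ½ ln(1.06238) = 0.03026.
Need α^N ≥ 7.94 ⇒ N ≥ ln(7.94) / ln α = 2.072 / 0.03026 = 68.48.
Rounding up, N = 69 stages.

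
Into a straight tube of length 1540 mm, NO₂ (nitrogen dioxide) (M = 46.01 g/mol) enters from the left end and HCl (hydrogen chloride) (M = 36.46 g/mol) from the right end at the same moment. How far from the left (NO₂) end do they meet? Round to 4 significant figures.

725.3 mm

In equal time, each gas travels a distance ∝ its rate ∝ 1/√M, so d_NO₂/d_HCl = √(M_HCl/M_NO₂) = √(36.46/46.01) = 0.8902.
With d_NO₂ + d_HCl = 1540 mm, d_HCl = 1540/(1 + 0.8902) = 814.7 mm.
d_NO₂ = 1540 − 814.7 = 725.3 mm.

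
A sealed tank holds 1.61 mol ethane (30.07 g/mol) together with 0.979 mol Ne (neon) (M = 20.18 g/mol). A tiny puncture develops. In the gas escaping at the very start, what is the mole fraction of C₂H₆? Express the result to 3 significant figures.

Each component's effusion rate ∝ (its partial pressure)·(1/√M) ∝ n_i/√M_i.
So x_C₂H₆ in the escaping gas = (n_C₂H₆/√M_C₂H₆) / Σ(n_i/√M_i)
= (1.61/√30.07) / (1.61/√30.07 + 0.979/√20.18) = 0.2936/(0.2936 + 0.2179) = 0.574.

0.574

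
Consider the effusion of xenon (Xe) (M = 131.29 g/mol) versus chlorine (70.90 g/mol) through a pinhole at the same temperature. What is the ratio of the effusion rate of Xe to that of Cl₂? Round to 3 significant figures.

Since effusion rate ∝ 1/√M, rate_Xe/rate_Cl₂ = √(M_Cl₂/M_Xe) = √(70.90/131.29) = √0.5400 = 0.735.

0.735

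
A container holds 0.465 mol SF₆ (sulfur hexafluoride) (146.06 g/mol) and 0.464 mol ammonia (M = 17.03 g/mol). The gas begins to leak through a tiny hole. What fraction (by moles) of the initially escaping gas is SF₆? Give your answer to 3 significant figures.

0.255

The effusion rate of species i is ∝ p_i/√M_i ∝ n_i/√M_i.
So x_SF₆ in the escaping gas = (n_SF₆/√M_SF₆) / Σ(n_i/√M_i)
= (0.465/√146.06) / (0.465/√146.06 + 0.464/√17.03) = 0.03848/(0.03848 + 0.1124) = 0.255.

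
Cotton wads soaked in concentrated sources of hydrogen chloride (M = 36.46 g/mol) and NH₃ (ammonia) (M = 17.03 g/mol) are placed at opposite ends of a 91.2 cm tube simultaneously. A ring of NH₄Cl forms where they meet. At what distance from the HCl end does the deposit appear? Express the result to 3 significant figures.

In equal time, each gas travels a distance ∝ its rate ∝ 1/√M, so d_HCl/d_NH₃ = √(M_NH₃/M_HCl) = √(17.03/36.46) = 0.6834.
With d_HCl + d_NH₃ = 91.2 cm, d_NH₃ = 91.2/(1 + 0.6834) = 54.17 cm.
d_HCl = 91.2 − 54.17 = 37.0 cm.

37.0 cm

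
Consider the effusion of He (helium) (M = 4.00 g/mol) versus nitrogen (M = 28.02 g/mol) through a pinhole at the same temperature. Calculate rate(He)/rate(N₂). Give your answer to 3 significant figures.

2.65

Using Graham's law: rate_He/rate_N₂ = √(M_N₂/M_He) = √(28.02/4.00) = √7.005 = 2.65.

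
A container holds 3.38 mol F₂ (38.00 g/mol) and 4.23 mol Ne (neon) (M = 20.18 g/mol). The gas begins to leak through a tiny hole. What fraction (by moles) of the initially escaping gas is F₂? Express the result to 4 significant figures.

Effusion rate of each component ∝ n_i/√M_i (partial pressure × 1/√M).
x_F₂(eff) = (n_F₂/√M_F₂) / (n_F₂/√M_F₂ + n_Ne/√M_Ne)
= (3.38/√38.00) / (3.38/√38.00 + 4.23/√20.18) = 0.5483/(0.5483 + 0.9416) = 0.3680.

0.3680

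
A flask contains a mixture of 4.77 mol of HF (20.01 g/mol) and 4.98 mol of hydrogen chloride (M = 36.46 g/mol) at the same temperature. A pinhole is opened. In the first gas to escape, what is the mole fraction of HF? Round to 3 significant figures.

Each component's effusion rate ∝ (its partial pressure)·(1/√M) ∝ n_i/√M_i.
Mole fraction of HF in the effusate = (n_HF/√M_HF) / (n_HF/√M_HF + n_HCl/√M_HCl)
= (4.77/√20.01) / (4.77/√20.01 + 4.98/√36.46) = 1.066/(1.066 + 0.8247) = 0.564.

0.564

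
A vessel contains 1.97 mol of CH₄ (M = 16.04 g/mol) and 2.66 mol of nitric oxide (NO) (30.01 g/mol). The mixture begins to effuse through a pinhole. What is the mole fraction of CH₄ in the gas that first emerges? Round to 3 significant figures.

0.503

Effusion rate of each component ∝ n_i/√M_i (partial pressure × 1/√M).
So x_CH₄ in the escaping gas = (n_CH₄/√M_CH₄) / Σ(n_i/√M_i)
= (1.97/√16.04) / (1.97/√16.04 + 2.66/√30.01) = 0.4919/(0.4919 + 0.4856) = 0.503.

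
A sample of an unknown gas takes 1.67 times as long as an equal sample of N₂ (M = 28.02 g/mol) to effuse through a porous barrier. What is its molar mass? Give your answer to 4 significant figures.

78.14 g/mol

By Graham's law, t_X/t_N₂ = √(M_X/M_N₂).
1.67 = √(M_X/28.02)
M_X = 28.02 × 1.67² = 28.02 × 2.789 = 78.14 g/mol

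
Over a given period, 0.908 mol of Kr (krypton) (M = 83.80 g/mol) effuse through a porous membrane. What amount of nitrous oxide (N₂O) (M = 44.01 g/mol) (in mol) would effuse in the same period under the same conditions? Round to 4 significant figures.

1.253 mol

Since effusion rate ∝ 1/√M, rate_N₂O/rate_Kr = √(M_Kr/M_N₂O) = √(83.80/44.01) = √1.904 = 1.380.
So the amount for N₂O is 0.908 × 1.380 = 1.253 mol.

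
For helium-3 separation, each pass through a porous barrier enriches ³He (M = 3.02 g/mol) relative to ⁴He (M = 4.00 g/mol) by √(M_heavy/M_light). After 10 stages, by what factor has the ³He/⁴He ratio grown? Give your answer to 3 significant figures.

The single-stage factor is √(M_heavy/M_light), so 10 stages give [√(4.00/3.02)]^10 = (4.00/3.02)^(10/2).
= 1.32450^5 = 4.08.

4.08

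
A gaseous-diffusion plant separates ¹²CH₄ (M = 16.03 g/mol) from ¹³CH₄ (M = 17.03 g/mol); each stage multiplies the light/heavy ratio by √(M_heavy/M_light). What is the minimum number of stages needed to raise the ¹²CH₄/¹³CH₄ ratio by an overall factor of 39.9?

Per stage α = (17.03/16.03)^(1/2) = 1.06238^0.5, giving ln α = 0.03026.
Need α^N ≥ 39.9 ⇒ N ≥ ln(39.9) / ln α = 3.686 / 0.03026 = 121.83.
So at least 122 stages are needed.

122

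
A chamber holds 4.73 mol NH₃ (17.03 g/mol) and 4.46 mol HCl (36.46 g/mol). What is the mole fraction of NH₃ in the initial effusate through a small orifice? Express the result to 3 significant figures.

Each component's effusion rate ∝ (its partial pressure)·(1/√M) ∝ n_i/√M_i.
x_NH₃(eff) = (n_NH₃/√M_NH₃) / (n_NH₃/√M_NH₃ + n_HCl/√M_HCl)
= (4.73/√17.03) / (4.73/√17.03 + 4.46/√36.46) = 1.146/(1.146 + 0.7386) = 0.608.

0.608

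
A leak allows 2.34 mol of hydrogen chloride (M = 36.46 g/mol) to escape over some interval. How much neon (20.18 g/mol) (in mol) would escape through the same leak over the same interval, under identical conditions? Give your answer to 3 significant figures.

By Graham's law, rate_Ne/rate_HCl = √(M_HCl/M_Ne) = √(36.46/20.18) = √1.807 = 1.344.
So the amount for Ne is 2.34 × 1.344 = 3.15 mol.

3.15 mol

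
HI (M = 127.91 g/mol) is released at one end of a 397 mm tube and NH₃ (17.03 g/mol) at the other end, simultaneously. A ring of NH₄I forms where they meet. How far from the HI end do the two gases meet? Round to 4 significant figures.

106.1 mm

In equal time, each gas travels a distance ∝ its rate ∝ 1/√M, so d_HI/d_NH₃ = √(M_NH₃/M_HI) = √(17.03/127.91) = 0.3649.
With d_HI + d_NH₃ = 397 mm, d_NH₃ = 397/(1 + 0.3649) = 290.9 mm.
d_HI = 397 − 290.9 = 106.1 mm.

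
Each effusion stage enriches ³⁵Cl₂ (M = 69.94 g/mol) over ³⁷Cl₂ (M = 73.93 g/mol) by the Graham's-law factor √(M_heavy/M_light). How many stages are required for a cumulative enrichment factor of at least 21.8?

Per stage α = (73.93/69.94)^(1/2) = 1.05705^0.5, giving ln α = 0.02774.
Need α^N ≥ 21.8 ⇒ N ≥ ln(21.8) / ln α = 3.082 / 0.02774 = 111.10.
So at least 112 stages are needed.

112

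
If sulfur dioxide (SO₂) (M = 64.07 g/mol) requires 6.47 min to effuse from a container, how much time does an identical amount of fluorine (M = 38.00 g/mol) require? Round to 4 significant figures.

4.983 min

By Graham's law, t_F₂/t_SO₂ = √(M_F₂/M_SO₂) = √(38.00/64.07) = √0.5931 = 0.7701.
So the time for F₂ is 6.47 × 0.7701 = 4.983 min.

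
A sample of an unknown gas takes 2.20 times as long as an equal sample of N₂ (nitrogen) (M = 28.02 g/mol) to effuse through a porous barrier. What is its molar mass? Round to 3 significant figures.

Using Graham's law: t_X/t_N₂ = √(M_X/M_N₂).
2.20 = √(M_X/28.02)
M_X = 28.02 × 2.20² = 28.02 × 4.840 = 136 g/mol

136 g/mol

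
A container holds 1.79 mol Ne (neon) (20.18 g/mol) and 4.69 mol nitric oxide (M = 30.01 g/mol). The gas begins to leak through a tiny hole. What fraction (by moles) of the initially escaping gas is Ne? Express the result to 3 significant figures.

0.318

The effusion rate of species i is ∝ p_i/√M_i ∝ n_i/√M_i.
x_Ne(eff) = (n_Ne/√M_Ne) / (n_Ne/√M_Ne + n_NO/√M_NO)
= (1.79/√20.18) / (1.79/√20.18 + 4.69/√30.01) = 0.3985/(0.3985 + 0.8561) = 0.318.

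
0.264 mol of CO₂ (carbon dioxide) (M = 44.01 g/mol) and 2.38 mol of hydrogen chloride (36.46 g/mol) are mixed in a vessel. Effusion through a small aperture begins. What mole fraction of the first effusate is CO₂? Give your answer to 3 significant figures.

0.0917

Rate_i ∝ x_i/√M_i (Graham's law weighted by mole fraction), so the effusate composition follows n_i/√M_i.
Mole fraction of CO₂ in the effusate = (n_CO₂/√M_CO₂) / (n_CO₂/√M_CO₂ + n_HCl/√M_HCl)
= (0.264/√44.01) / (0.264/√44.01 + 2.38/√36.46) = 0.03979/(0.03979 + 0.3942) = 0.0917.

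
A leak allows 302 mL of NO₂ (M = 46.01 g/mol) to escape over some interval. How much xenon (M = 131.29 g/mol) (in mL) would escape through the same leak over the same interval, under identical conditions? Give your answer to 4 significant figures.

178.8 mL

Using Graham's law: rate_Xe/rate_NO₂ = √(M_NO₂/M_Xe) = √(46.01/131.29) = √0.3504 = 0.5920.
So the volume for Xe is 302 × 0.5920 = 178.8 mL.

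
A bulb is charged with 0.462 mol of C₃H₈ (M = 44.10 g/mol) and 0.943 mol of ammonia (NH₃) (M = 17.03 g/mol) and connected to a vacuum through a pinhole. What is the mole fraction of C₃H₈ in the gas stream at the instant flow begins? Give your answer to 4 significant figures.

The effusion rate of species i is ∝ p_i/√M_i ∝ n_i/√M_i.
So x_C₃H₈ in the escaping gas = (n_C₃H₈/√M_C₃H₈) / Σ(n_i/√M_i)
= (0.462/√44.10) / (0.462/√44.10 + 0.943/√17.03) = 0.06957/(0.06957 + 0.2285) = 0.2334.

0.2334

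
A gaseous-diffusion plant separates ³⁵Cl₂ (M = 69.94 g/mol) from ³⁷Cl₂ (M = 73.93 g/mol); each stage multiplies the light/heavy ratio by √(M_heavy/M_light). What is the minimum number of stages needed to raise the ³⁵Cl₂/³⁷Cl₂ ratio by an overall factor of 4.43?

Per stage α = (73.93/69.94)^(1/2) = 1.05705^0.5, giving ln α = 0.02774.
Need α^N ≥ 4.43 ⇒ N ≥ ln(4.43) / ln α = 1.488 / 0.02774 = 53.65.
Minimum whole number of stages: N = 54.

54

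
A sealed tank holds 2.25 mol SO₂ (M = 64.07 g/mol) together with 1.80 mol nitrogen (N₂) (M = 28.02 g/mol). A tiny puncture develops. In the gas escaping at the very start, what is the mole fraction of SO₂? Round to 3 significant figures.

Rate_i ∝ x_i/√M_i (Graham's law weighted by mole fraction), so the effusate composition follows n_i/√M_i.
So x_SO₂ in the escaping gas = (n_SO₂/√M_SO₂) / Σ(n_i/√M_i)
= (2.25/√64.07) / (2.25/√64.07 + 1.80/√28.02) = 0.2811/(0.2811 + 0.3400) = 0.453.

0.453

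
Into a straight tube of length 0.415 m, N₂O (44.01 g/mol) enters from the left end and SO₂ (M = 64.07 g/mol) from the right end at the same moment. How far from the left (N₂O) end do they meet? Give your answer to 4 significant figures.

Graham's law gives d_N₂O/d_SO₂ = rate_N₂O/rate_SO₂ = √(M_SO₂/M_N₂O) = √(64.07/44.01) = 1.207.
With d_N₂O + d_SO₂ = 0.415 m, d_SO₂ = 0.415/(1 + 1.207) = 0.1881 m.
d_N₂O = 0.415 − 0.1881 = 0.2269 m.

0.2269 m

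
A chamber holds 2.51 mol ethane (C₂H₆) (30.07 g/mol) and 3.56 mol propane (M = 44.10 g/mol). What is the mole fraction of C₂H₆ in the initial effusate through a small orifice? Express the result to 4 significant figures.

0.4606

Rate_i ∝ x_i/√M_i (Graham's law weighted by mole fraction), so the effusate composition follows n_i/√M_i.
x_C₂H₆(eff) = (n_C₂H₆/√M_C₂H₆) / (n_C₂H₆/√M_C₂H₆ + n_C₃H₈/√M_C₃H₈)
= (2.51/√30.07) / (2.51/√30.07 + 3.56/√44.10) = 0.4577/(0.4577 + 0.5361) = 0.4606.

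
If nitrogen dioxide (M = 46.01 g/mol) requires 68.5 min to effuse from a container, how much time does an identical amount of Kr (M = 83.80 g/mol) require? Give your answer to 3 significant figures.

Graham's law gives t_Kr/t_NO₂ = √(M_Kr/M_NO₂) = √(83.80/46.01) = √1.821 = 1.350.
So the time for Kr is 68.5 × 1.350 = 92.4 min.

92.4 min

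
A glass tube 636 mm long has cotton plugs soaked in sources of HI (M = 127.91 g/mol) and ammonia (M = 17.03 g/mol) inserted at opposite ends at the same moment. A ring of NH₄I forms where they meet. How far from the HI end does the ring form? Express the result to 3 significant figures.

170 mm

Graham's law gives d_HI/d_NH₃ = rate_HI/rate_NH₃ = √(M_NH₃/M_HI) = √(17.03/127.91) = 0.3649.
With d_HI + d_NH₃ = 636 mm, d_NH₃ = 636/(1 + 0.3649) = 466.0 mm.
d_HI = 636 − 466.0 = 170 mm.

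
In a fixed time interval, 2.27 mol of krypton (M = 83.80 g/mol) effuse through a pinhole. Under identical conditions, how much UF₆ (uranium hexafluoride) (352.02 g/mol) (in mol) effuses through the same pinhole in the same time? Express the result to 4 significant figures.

1.108 mol

Since effusion rate ∝ 1/√M, rate_UF₆/rate_Kr = √(M_Kr/M_UF₆) = √(83.80/352.02) = √0.2381 = 0.4879.
So the amount for UF₆ is 2.27 × 0.4879 = 1.108 mol.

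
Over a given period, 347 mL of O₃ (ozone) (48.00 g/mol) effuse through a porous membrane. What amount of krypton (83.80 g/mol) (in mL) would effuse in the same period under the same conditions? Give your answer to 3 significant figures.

By Graham's law, rate_Kr/rate_O₃ = √(M_O₃/M_Kr) = √(48.00/83.80) = √0.5728 = 0.7568.
So the volume for Kr is 347 × 0.7568 = 263 mL.

263 mL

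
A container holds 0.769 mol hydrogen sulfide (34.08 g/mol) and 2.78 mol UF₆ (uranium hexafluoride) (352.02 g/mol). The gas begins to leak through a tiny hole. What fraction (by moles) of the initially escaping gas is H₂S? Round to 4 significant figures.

Each component's effusion rate ∝ (its partial pressure)·(1/√M) ∝ n_i/√M_i.
Mole fraction of H₂S in the effusate = (n_H₂S/√M_H₂S) / (n_H₂S/√M_H₂S + n_UF₆/√M_UF₆)
= (0.769/√34.08) / (0.769/√34.08 + 2.78/√352.02) = 0.1317/(0.1317 + 0.1482) = 0.4706.

0.4706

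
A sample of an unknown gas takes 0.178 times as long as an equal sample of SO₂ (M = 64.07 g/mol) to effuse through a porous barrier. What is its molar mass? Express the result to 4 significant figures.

Using Graham's law: t_X/t_SO₂ = √(M_X/M_SO₂).
0.178 = √(M_X/64.07)
M_X = 64.07 × 0.178² = 64.07 × 0.03168 = 2.030 g/mol

2.030 g/mol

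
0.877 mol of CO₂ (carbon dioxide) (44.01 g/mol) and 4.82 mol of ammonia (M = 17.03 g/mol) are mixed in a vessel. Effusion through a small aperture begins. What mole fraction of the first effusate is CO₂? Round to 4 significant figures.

0.1017

Rate_i ∝ x_i/√M_i (Graham's law weighted by mole fraction), so the effusate composition follows n_i/√M_i.
Mole fraction of CO₂ in the effusate = (n_CO₂/√M_CO₂) / (n_CO₂/√M_CO₂ + n_NH₃/√M_NH₃)
= (0.877/√44.01) / (0.877/√44.01 + 4.82/√17.03) = 0.1322/(0.1322 + 1.168) = 0.1017.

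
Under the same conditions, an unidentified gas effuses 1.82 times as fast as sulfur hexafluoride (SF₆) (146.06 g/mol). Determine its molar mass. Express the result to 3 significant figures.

44.1 g/mol

Graham's law gives rate_X/rate_SF₆ = √(M_SF₆/M_X).
1.82 = √(146.06/M_X)
M_X = 146.06 / 1.82² = 146.06 / 3.312 = 44.1 g/mol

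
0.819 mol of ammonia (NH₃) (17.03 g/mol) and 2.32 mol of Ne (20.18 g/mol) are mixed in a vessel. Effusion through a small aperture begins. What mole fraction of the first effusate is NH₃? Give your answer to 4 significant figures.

0.2776

Effusion rate of each component ∝ n_i/√M_i (partial pressure × 1/√M).
So x_NH₃ in the escaping gas = (n_NH₃/√M_NH₃) / Σ(n_i/√M_i)
= (0.819/√17.03) / (0.819/√17.03 + 2.32/√20.18) = 0.1985/(0.1985 + 0.5164) = 0.2776.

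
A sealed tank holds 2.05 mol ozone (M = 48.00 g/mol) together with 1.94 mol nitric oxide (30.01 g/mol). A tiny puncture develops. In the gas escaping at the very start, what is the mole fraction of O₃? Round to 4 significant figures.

Rate_i ∝ x_i/√M_i (Graham's law weighted by mole fraction), so the effusate composition follows n_i/√M_i.
x_O₃(eff) = (n_O₃/√M_O₃) / (n_O₃/√M_O₃ + n_NO/√M_NO)
= (2.05/√48.00) / (2.05/√48.00 + 1.94/√30.01) = 0.2959/(0.2959 + 0.3541) = 0.4552.

0.4552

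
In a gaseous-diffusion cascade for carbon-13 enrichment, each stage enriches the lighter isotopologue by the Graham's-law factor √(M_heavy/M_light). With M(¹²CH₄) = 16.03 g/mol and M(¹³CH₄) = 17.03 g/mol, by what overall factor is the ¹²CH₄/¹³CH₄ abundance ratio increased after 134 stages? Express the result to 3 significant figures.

57.7

Overall factor = α^134 with α = √(17.03/16.03), i.e. (17.03/16.03)^(134/2).
= 1.06238^67 = 57.7.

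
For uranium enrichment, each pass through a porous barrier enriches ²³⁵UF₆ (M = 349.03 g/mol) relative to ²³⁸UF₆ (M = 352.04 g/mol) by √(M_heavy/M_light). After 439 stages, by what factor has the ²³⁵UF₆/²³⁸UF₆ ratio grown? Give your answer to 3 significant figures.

The single-stage factor is √(M_heavy/M_light), so 439 stages give [√(352.04/349.03)]^439 = (352.04/349.03)^(439/2).
= 1.00862^(439/2) = 6.59.

6.59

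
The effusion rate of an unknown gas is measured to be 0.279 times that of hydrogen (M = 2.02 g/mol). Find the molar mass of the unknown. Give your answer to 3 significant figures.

26.0 g/mol

By Graham's law, rate_X/rate_H₂ = √(M_H₂/M_X).
0.279 = √(2.02/M_X)
M_X = 2.02 / 0.279² = 2.02 / 0.07784 = 26.0 g/mol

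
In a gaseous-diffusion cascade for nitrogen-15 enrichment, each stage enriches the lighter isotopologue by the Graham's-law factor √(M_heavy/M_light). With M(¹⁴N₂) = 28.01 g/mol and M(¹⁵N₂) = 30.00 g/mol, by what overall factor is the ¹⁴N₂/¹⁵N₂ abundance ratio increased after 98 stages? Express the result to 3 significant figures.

28.9

The single-stage factor is √(M_heavy/M_light), so 98 stages give [√(30.00/28.01)]^98 = (30.00/28.01)^(98/2).
= 1.07105^49 = 28.9.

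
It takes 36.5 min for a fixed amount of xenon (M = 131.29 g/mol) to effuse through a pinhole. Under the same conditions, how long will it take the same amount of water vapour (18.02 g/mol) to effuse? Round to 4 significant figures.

13.52 min

By Graham's law, t_H₂O/t_Xe = √(M_H₂O/M_Xe) = √(18.02/131.29) = √0.1373 = 0.3705.
So the time for H₂O is 36.5 × 0.3705 = 13.52 min.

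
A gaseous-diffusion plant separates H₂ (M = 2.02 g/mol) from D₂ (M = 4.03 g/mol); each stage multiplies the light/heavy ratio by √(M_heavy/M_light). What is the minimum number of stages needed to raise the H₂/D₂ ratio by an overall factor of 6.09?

6

Per stage α = (4.03/2.02)^(1/2) = 1.99505^0.5, giving ln α = 0.3453.
Need α^N ≥ 6.09 ⇒ N ≥ ln(6.09) / ln α = 1.807 / 0.3453 = 5.23.
So at least 6 stages are needed.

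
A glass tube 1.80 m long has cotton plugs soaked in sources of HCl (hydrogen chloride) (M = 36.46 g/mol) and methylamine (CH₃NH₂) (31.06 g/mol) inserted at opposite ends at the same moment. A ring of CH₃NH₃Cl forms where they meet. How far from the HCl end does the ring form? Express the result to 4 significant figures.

0.8640 m

Graham's law gives d_HCl/d_CH₃NH₂ = rate_HCl/rate_CH₃NH₂ = √(M_CH₃NH₂/M_HCl) = √(31.06/36.46) = 0.9230.
With d_HCl + d_CH₃NH₂ = 1.80 m, d_CH₃NH₂ = 1.80/(1 + 0.9230) = 0.9360 m.
d_HCl = 1.80 − 0.9360 = 0.8640 m.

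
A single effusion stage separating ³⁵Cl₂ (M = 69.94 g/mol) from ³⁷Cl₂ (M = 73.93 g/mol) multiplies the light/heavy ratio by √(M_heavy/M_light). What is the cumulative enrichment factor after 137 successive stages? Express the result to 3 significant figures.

Each stage multiplies the ratio by α = √(73.93/69.94), so after 137 stages the overall factor is α^137 = (73.93/69.94)^(137/2).
= 1.05705^(137/2) = 44.7.

44.7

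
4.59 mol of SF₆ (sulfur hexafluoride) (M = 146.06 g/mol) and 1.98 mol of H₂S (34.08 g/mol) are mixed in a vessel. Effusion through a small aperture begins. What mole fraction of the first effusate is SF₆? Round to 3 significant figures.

0.528

Rate_i ∝ x_i/√M_i (Graham's law weighted by mole fraction), so the effusate composition follows n_i/√M_i.
So x_SF₆ in the escaping gas = (n_SF₆/√M_SF₆) / Σ(n_i/√M_i)
= (4.59/√146.06) / (4.59/√146.06 + 1.98/√34.08) = 0.3798/(0.3798 + 0.3392) = 0.528.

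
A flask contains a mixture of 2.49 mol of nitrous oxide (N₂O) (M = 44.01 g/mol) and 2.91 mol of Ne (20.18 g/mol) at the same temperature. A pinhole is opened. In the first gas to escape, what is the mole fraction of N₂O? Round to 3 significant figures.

0.367

The effusion rate of species i is ∝ p_i/√M_i ∝ n_i/√M_i.
x_N₂O(eff) = (n_N₂O/√M_N₂O) / (n_N₂O/√M_N₂O + n_Ne/√M_Ne)
= (2.49/√44.01) / (2.49/√44.01 + 2.91/√20.18) = 0.3753/(0.3753 + 0.6478) = 0.367.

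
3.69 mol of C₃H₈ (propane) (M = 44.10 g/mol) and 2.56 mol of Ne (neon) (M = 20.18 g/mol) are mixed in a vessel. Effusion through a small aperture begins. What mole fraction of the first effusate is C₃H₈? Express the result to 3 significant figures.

The effusion rate of species i is ∝ p_i/√M_i ∝ n_i/√M_i.
So x_C₃H₈ in the escaping gas = (n_C₃H₈/√M_C₃H₈) / Σ(n_i/√M_i)
= (3.69/√44.10) / (3.69/√44.10 + 2.56/√20.18) = 0.5557/(0.5557 + 0.5699) = 0.494.

0.494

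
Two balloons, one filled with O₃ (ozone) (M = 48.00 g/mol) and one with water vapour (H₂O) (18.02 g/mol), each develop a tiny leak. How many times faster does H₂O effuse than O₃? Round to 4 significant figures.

From Graham's law, rate_H₂O/rate_O₃ = √(M_O₃/M_H₂O) = √(48.00/18.02) = √2.664 = 1.632.

1.632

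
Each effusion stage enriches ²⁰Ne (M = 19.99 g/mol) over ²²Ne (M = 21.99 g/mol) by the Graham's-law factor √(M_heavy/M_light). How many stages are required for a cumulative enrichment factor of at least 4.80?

33

With α = √(21.99/19.99) per stage, ln α = ½ ln(1.10005) = 0.04768.
Need α^N ≥ 4.80 ⇒ N ≥ ln(4.80) / ln α = 1.569 / 0.04768 = 32.90.
Minimum whole number of stages: N = 33.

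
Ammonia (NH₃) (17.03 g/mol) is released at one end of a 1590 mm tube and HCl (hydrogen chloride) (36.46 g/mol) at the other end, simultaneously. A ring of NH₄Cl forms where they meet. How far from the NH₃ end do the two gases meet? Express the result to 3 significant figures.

In equal time, each gas travels a distance ∝ its rate ∝ 1/√M, so d_NH₃/d_HCl = √(M_HCl/M_NH₃) = √(36.46/17.03) = 1.463.
With d_NH₃ + d_HCl = 1590 mm, d_HCl = 1590/(1 + 1.463) = 645.5 mm.
d_NH₃ = 1590 − 645.5 = 944 mm.

944 mm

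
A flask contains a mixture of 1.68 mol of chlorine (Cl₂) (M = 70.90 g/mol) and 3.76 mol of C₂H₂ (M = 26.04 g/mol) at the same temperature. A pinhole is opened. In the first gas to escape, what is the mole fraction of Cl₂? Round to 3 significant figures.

Effusion rate of each component ∝ n_i/√M_i (partial pressure × 1/√M).
Mole fraction of Cl₂ in the effusate = (n_Cl₂/√M_Cl₂) / (n_Cl₂/√M_Cl₂ + n_C₂H₂/√M_C₂H₂)
= (1.68/√70.90) / (1.68/√70.90 + 3.76/√26.04) = 0.1995/(0.1995 + 0.7368) = 0.213.

0.213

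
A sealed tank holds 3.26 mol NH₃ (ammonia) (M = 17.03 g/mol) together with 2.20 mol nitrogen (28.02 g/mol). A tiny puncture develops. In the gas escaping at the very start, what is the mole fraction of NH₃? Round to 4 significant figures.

0.6553

Effusion rate of each component ∝ n_i/√M_i (partial pressure × 1/√M).
Mole fraction of NH₃ in the effusate = (n_NH₃/√M_NH₃) / (n_NH₃/√M_NH₃ + n_N₂/√M_N₂)
= (3.26/√17.03) / (3.26/√17.03 + 2.20/√28.02) = 0.7900/(0.7900 + 0.4156) = 0.6553.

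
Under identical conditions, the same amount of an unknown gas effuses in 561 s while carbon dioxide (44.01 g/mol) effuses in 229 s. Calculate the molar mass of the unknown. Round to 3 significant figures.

Graham's law gives t_X/t_CO₂ = √(M_X/M_CO₂).
561/229 = 2.450 = √(M_X/44.01)
M_X = 44.01 × 2.450² = 44.01 × 6.001 = 264 g/mol

264 g/mol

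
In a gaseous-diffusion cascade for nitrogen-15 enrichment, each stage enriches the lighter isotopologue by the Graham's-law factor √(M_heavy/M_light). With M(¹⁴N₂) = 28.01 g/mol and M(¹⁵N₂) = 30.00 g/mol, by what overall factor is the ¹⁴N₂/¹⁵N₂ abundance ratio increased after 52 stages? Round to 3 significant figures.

5.96

Overall factor = α^52 with α = √(30.00/28.01), i.e. (30.00/28.01)^(52/2).
= 1.07105^26 = 5.96.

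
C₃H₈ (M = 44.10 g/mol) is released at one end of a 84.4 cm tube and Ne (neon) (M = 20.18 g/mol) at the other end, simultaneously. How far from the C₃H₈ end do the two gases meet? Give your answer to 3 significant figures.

Distances travelled in equal time are proportional to diffusion rates, so d_C₃H₈/d_Ne = √(M_Ne/M_C₃H₈) = √(20.18/44.10) = 0.6765.
With d_C₃H₈ + d_Ne = 84.4 cm, d_Ne = 84.4/(1 + 0.6765) = 50.34 cm.
d_C₃H₈ = 84.4 − 50.34 = 34.1 cm.

34.1 cm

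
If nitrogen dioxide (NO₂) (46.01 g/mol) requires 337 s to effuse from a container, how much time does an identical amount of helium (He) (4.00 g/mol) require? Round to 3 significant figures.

99.4 s

Graham's law gives t_He/t_NO₂ = √(M_He/M_NO₂) = √(4.00/46.01) = √0.08694 = 0.2949.
So the time for He is 337 × 0.2949 = 99.4 s.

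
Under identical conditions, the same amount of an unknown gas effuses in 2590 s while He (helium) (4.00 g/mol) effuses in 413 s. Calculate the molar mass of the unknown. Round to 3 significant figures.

From Graham's law, t_X/t_He = √(M_X/M_He).
2590/413 = 6.271 = √(M_X/4.00)
M_X = 4.00 × 6.271² = 4.00 × 39.33 = 157 g/mol

157 g/mol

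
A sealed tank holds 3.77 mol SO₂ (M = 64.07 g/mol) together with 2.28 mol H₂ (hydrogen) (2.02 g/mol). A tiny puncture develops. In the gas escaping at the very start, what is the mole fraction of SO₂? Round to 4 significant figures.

The effusion rate of species i is ∝ p_i/√M_i ∝ n_i/√M_i.
x_SO₂(eff) = (n_SO₂/√M_SO₂) / (n_SO₂/√M_SO₂ + n_H₂/√M_H₂)
= (3.77/√64.07) / (3.77/√64.07 + 2.28/√2.02) = 0.4710/(0.4710 + 1.604) = 0.2270.

0.2270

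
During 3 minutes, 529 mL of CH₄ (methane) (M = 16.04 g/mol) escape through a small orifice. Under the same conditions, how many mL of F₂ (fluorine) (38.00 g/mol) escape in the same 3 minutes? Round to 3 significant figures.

Since effusion rate ∝ 1/√M, rate_F₂/rate_CH₄ = √(M_CH₄/M_F₂) = √(16.04/38.00) = √0.4221 = 0.6497.
So the volume for F₂ is 529 × 0.6497 = 344 mL.

344 mL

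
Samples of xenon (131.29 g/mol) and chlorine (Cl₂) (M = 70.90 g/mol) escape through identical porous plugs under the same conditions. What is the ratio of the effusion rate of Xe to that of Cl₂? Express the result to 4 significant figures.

Graham's law gives rate_Xe/rate_Cl₂ = √(M_Cl₂/M_Xe) = √(70.90/131.29) = √0.5400 = 0.7349.

0.7349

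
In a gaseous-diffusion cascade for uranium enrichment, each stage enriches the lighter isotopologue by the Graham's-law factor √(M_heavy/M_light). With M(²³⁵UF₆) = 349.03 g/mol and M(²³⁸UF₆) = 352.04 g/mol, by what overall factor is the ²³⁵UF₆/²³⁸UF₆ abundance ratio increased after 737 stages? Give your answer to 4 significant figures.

23.67

The single-stage factor is √(M_heavy/M_light), so 737 stages give [√(352.04/349.03)]^737 = (352.04/349.03)^(737/2).
= 1.00862^(737/2) = 23.67.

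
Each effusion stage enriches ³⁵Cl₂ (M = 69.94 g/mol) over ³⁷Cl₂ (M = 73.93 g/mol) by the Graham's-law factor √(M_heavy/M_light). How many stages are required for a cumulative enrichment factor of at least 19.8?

108

With α = √(73.93/69.94) per stage, ln α = ½ ln(1.05705) = 0.02774.
Need α^N ≥ 19.8 ⇒ N ≥ ln(19.8) / ln α = 2.986 / 0.02774 = 107.63.
So at least 108 stages are needed.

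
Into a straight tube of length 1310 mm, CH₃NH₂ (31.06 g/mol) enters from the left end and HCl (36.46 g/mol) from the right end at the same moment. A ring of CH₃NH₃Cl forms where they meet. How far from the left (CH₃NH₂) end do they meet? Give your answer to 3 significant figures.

681 mm

In equal time, each gas travels a distance ∝ its rate ∝ 1/√M, so d_CH₃NH₂/d_HCl = √(M_HCl/M_CH₃NH₂) = √(36.46/31.06) = 1.083.
With d_CH₃NH₂ + d_HCl = 1310 mm, d_HCl = 1310/(1 + 1.083) = 628.8 mm.
d_CH₃NH₂ = 1310 − 628.8 = 681 mm.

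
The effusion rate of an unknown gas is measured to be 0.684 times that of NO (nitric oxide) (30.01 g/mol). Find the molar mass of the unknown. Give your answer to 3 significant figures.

64.1 g/mol

Since effusion rate ∝ 1/√M, rate_X/rate_NO = √(M_NO/M_X).
0.684 = √(30.01/M_X)
M_X = 30.01 / 0.684² = 30.01 / 0.4679 = 64.1 g/mol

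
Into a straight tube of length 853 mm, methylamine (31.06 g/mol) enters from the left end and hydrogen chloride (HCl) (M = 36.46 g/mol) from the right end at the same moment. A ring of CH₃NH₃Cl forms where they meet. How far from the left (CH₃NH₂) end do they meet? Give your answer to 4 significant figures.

In equal time, each gas travels a distance ∝ its rate ∝ 1/√M, so d_CH₃NH₂/d_HCl = √(M_HCl/M_CH₃NH₂) = √(36.46/31.06) = 1.083.
With d_CH₃NH₂ + d_HCl = 853 mm, d_HCl = 853/(1 + 1.083) = 409.4 mm.
d_CH₃NH₂ = 853 − 409.4 = 443.6 mm.

443.6 mm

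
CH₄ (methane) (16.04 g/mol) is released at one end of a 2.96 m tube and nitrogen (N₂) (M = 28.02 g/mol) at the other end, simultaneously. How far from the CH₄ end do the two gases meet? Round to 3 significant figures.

1.69 m

Distances travelled in equal time are proportional to diffusion rates, so d_CH₄/d_N₂ = √(M_N₂/M_CH₄) = √(28.02/16.04) = 1.322.
With d_CH₄ + d_N₂ = 2.96 m, d_N₂ = 2.96/(1 + 1.322) = 1.275 m.
d_CH₄ = 2.96 − 1.275 = 1.69 m.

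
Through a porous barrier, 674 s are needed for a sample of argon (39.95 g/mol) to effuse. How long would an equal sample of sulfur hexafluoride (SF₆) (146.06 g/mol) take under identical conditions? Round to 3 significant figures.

Graham's law gives t_SF₆/t_Ar = √(M_SF₆/M_Ar) = √(146.06/39.95) = √3.656 = 1.912.
So the time for SF₆ is 674 × 1.912 = 1290 s.

1290 s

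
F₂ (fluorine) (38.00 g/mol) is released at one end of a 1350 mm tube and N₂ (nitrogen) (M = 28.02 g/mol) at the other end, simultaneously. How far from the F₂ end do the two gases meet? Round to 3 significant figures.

In equal time, each gas travels a distance ∝ its rate ∝ 1/√M, so d_F₂/d_N₂ = √(M_N₂/M_F₂) = √(28.02/38.00) = 0.8587.
With d_F₂ + d_N₂ = 1350 mm, d_N₂ = 1350/(1 + 0.8587) = 726.3 mm.
d_F₂ = 1350 − 726.3 = 624 mm.

624 mm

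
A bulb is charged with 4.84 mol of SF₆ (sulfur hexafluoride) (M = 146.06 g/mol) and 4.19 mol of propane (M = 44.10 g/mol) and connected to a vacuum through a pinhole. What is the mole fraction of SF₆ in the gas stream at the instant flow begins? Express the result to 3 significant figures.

Rate_i ∝ x_i/√M_i (Graham's law weighted by mole fraction), so the effusate composition follows n_i/√M_i.
Mole fraction of SF₆ in the effusate = (n_SF₆/√M_SF₆) / (n_SF₆/√M_SF₆ + n_C₃H₈/√M_C₃H₈)
= (4.84/√146.06) / (4.84/√146.06 + 4.19/√44.10) = 0.4005/(0.4005 + 0.6309) = 0.388.

0.388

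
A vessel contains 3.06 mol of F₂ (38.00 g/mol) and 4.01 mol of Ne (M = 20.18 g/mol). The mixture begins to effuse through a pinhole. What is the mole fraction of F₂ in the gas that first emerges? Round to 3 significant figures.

Effusion rate of each component ∝ n_i/√M_i (partial pressure × 1/√M).
Mole fraction of F₂ in the effusate = (n_F₂/√M_F₂) / (n_F₂/√M_F₂ + n_Ne/√M_Ne)
= (3.06/√38.00) / (3.06/√38.00 + 4.01/√20.18) = 0.4964/(0.4964 + 0.8927) = 0.357.

0.357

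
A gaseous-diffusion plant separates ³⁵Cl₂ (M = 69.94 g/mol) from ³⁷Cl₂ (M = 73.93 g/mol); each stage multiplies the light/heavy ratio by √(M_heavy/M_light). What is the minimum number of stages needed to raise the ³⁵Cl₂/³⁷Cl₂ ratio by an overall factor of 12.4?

Per stage α = (73.93/69.94)^(1/2) = 1.05705^0.5, giving ln α = 0.02774.
Need α^N ≥ 12.4 ⇒ N ≥ ln(12.4) / ln α = 2.518 / 0.02774 = 90.76.
Rounding up, N = 91 stages.

91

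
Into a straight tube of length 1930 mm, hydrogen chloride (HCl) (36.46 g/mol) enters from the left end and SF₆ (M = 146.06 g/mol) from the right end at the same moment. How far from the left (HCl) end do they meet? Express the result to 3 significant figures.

1290 mm

Graham's law gives d_HCl/d_SF₆ = rate_HCl/rate_SF₆ = √(M_SF₆/M_HCl) = √(146.06/36.46) = 2.002.
With d_HCl + d_SF₆ = 1930 mm, d_SF₆ = 1930/(1 + 2.002) = 643.0 mm.
d_HCl = 1930 − 643.0 = 1290 mm.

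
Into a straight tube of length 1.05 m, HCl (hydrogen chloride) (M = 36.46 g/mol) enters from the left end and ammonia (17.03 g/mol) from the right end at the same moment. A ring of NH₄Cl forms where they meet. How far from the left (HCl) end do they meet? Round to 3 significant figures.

Distances travelled in equal time are proportional to diffusion rates, so d_HCl/d_NH₃ = √(M_NH₃/M_HCl) = √(17.03/36.46) = 0.6834.
With d_HCl + d_NH₃ = 1.05 m, d_NH₃ = 1.05/(1 + 0.6834) = 0.6237 m.
d_HCl = 1.05 − 0.6237 = 0.426 m.

0.426 m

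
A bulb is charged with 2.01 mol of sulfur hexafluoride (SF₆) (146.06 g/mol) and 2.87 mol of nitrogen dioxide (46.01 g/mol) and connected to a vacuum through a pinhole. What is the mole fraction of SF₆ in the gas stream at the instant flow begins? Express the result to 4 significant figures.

Effusion rate of each component ∝ n_i/√M_i (partial pressure × 1/√M).
x_SF₆(eff) = (n_SF₆/√M_SF₆) / (n_SF₆/√M_SF₆ + n_NO₂/√M_NO₂)
= (2.01/√146.06) / (2.01/√146.06 + 2.87/√46.01) = 0.1663/(0.1663 + 0.4231) = 0.2822.

0.2822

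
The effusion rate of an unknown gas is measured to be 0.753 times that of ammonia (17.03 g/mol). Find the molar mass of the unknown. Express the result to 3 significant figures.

30.0 g/mol

Using Graham's law: rate_X/rate_NH₃ = √(M_NH₃/M_X).
0.753 = √(17.03/M_X)
M_X = 17.03 / 0.753² = 17.03 / 0.5670 = 30.0 g/mol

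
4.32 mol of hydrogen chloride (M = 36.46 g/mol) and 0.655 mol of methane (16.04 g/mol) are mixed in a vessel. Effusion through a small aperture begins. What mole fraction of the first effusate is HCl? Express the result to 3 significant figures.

The effusion rate of species i is ∝ p_i/√M_i ∝ n_i/√M_i.
x_HCl(eff) = (n_HCl/√M_HCl) / (n_HCl/√M_HCl + n_CH₄/√M_CH₄)
= (4.32/√36.46) / (4.32/√36.46 + 0.655/√16.04) = 0.7154/(0.7154 + 0.1635) = 0.814.

0.814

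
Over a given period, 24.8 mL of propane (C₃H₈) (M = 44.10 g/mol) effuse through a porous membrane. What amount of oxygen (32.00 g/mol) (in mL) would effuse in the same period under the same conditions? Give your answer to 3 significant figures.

By Graham's law, rate_O₂/rate_C₃H₈ = √(M_C₃H₈/M_O₂) = √(44.10/32.00) = √1.378 = 1.174.
So the volume for O₂ is 24.8 × 1.174 = 29.1 mL.

29.1 mL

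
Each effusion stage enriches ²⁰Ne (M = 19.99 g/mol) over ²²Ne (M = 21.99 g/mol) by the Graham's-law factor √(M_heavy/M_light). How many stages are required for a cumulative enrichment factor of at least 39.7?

Per stage α = (21.99/19.99)^(1/2) = 1.10005^0.5, giving ln α = 0.04768.
Need α^N ≥ 39.7 ⇒ N ≥ ln(39.7) / ln α = 3.681 / 0.04768 = 77.21.
So at least 78 stages are needed.

78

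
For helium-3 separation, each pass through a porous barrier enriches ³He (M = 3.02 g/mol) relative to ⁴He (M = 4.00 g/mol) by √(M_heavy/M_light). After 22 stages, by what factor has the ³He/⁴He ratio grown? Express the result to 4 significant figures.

22.01

The single-stage factor is √(M_heavy/M_light), so 22 stages give [√(4.00/3.02)]^22 = (4.00/3.02)^(22/2).
= 1.32450^11 = 22.01.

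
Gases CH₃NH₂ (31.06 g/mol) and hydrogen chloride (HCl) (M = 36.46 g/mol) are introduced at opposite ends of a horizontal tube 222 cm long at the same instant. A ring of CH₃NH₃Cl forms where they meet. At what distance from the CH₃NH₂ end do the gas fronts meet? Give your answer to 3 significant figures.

In equal time, each gas travels a distance ∝ its rate ∝ 1/√M, so d_CH₃NH₂/d_HCl = √(M_HCl/M_CH₃NH₂) = √(36.46/31.06) = 1.083.
With d_CH₃NH₂ + d_HCl = 222 cm, d_HCl = 222/(1 + 1.083) = 106.6 cm.
d_CH₃NH₂ = 222 − 106.6 = 115 cm.

115 cm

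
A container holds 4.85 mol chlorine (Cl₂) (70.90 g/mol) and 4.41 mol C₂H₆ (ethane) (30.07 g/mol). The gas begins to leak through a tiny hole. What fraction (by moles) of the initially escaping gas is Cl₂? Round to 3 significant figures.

0.417

The effusion rate of species i is ∝ p_i/√M_i ∝ n_i/√M_i.
x_Cl₂(eff) = (n_Cl₂/√M_Cl₂) / (n_Cl₂/√M_Cl₂ + n_C₂H₆/√M_C₂H₆)
= (4.85/√70.90) / (4.85/√70.90 + 4.41/√30.07) = 0.5760/(0.5760 + 0.8042) = 0.417.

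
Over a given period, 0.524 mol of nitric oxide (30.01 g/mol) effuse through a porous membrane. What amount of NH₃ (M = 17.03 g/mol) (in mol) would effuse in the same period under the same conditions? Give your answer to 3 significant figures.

By Graham's law, rate_NH₃/rate_NO = √(M_NO/M_NH₃) = √(30.01/17.03) = √1.762 = 1.327.
So the amount for NH₃ is 0.524 × 1.327 = 0.696 mol.

0.696 mol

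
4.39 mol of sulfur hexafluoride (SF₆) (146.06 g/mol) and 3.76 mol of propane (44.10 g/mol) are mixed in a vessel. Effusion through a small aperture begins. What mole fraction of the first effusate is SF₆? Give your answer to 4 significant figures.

0.3908

Effusion rate of each component ∝ n_i/√M_i (partial pressure × 1/√M).
x_SF₆(eff) = (n_SF₆/√M_SF₆) / (n_SF₆/√M_SF₆ + n_C₃H₈/√M_C₃H₈)
= (4.39/√146.06) / (4.39/√146.06 + 3.76/√44.10) = 0.3632/(0.3632 + 0.5662) = 0.3908.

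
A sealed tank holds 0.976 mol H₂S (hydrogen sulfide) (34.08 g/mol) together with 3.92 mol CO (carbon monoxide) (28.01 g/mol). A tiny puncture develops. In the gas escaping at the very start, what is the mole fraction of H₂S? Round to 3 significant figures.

0.184

Each component's effusion rate ∝ (its partial pressure)·(1/√M) ∝ n_i/√M_i.
So x_H₂S in the escaping gas = (n_H₂S/√M_H₂S) / Σ(n_i/√M_i)
= (0.976/√34.08) / (0.976/√34.08 + 3.92/√28.01) = 0.1672/(0.1672 + 0.7407) = 0.184.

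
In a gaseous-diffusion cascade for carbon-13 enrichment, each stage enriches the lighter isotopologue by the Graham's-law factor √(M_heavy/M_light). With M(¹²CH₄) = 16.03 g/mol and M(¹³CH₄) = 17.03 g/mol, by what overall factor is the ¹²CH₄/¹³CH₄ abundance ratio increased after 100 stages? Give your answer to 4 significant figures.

20.61

Overall factor = α^100 with α = √(17.03/16.03), i.e. (17.03/16.03)^(100/2).
= 1.06238^50 = 20.61.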